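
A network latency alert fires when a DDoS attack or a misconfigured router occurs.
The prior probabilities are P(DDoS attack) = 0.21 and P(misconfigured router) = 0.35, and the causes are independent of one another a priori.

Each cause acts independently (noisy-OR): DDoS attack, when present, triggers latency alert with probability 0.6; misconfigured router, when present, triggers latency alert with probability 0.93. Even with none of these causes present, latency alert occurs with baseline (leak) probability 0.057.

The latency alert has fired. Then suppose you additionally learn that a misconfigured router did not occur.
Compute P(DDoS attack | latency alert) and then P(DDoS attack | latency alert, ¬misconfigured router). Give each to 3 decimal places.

P(DDoS attack | latency alert) ≈ 0.353; P(DDoS attack | latency alert, ¬misconfigured router) ≈ 0.744

Under noisy-OR, P(latency alert | causes) = 1 − (1−0.057)·∏(1−qᵢ) over the active causes.
Numerator (weight on configurations with DDoS attack): 0.085012 + 0.071559 = 0.156571
Denominator P(latency alert): 0.057·0.79·0.65 + 0.93399·0.79·0.35 + 0.6228·0.21·0.65 + 0.973596·0.21·0.35 = 0.444089
Posterior = 0.156571 / 0.444089 ≈ 0.353

Now also conditioning on misconfigured router≠true:
Weight on DDoS attack=true, given the evidence: 0.6228×0.21 = 0.130788
Normalizer over all consistent configurations: 0.057×0.79 + 0.6228×0.21 = 0.175818
P(DDoS attack | latency alert, ¬misconfigured router) = 0.130788/0.175818 ≈ 0.744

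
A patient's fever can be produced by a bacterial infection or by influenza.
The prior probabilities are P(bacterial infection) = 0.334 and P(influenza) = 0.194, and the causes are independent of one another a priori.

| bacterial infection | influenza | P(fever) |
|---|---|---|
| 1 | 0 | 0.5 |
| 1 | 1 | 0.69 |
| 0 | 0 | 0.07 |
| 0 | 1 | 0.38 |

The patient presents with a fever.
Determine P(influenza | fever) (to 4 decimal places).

Sum P(fever|·) weighted by the priors over the 4 (bacterial infection, influenza) configurations:
  P(fever) = 0.07·0.666·0.806 + 0.38·0.666·0.194 + 0.5·0.334·0.806 + 0.69·0.334·0.194
        = 0.037576 + 0.049098 + 0.134602 + 0.044709 = 0.265985
Keeping only the influenza-present terms gives 0.093807, so
  P(influenza | fever) = 0.093807 / 0.265985 ≈ 0.3527

P(influenza | fever) ≈ 0.3527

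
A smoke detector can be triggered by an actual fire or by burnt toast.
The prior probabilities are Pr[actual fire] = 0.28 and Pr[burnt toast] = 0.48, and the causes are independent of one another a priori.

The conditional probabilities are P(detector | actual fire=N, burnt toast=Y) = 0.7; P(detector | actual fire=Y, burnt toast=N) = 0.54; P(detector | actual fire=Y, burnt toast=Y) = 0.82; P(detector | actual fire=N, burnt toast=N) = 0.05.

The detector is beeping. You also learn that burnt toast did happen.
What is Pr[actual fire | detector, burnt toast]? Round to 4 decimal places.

Pr[actual fire | detector, burnt toast] ≈ 0.3130

By total probability over both values of actual fire:
  P(detector | burnt toast) = 0.7·0.72 + 0.82·0.28
        = 0.504000 + 0.229600 = 0.733600
The terms with actual fire present sum to 0.229600, so
  P(actual fire | detector, burnt toast) = 0.229600 / 0.733600 ≈ 0.3130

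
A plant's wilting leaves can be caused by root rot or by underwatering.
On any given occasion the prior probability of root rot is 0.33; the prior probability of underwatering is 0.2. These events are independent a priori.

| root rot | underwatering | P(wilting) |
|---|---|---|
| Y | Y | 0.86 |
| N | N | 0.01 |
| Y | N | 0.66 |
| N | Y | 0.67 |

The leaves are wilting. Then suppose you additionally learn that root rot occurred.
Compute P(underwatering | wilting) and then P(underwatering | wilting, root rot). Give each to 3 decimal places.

P(underwatering | wilting) ≈ 0.449; P(underwatering | wilting, root rot) ≈ 0.246

By total probability over the 4 (root rot, underwatering) configurations:
  P(wilting) = 0.01*0.67*0.8 + 0.67*0.67*0.2 + 0.66*0.33*0.8 + 0.86*0.33*0.2
        = 0.005360 + 0.089780 + 0.174240 + 0.056760 = 0.326140
Configurations with underwatering contribute 0.146540, so
  P(underwatering | wilting) = 0.146540 / 0.326140 ≈ 0.449

Now condition on the additional information:
Enumerate both values of underwatering and weight by the priors:
  P(wilting | root rot) = 0.66*0.8 + 0.86*0.2
        = 0.528000 + 0.172000 = 0.700000
Configurations with underwatering contribute 0.172000, so
  P(underwatering | wilting, root rot) = 0.172000 / 0.700000 ≈ 0.246
The drop from 0.449 to 0.246 is the explaining-away (discounting) effect.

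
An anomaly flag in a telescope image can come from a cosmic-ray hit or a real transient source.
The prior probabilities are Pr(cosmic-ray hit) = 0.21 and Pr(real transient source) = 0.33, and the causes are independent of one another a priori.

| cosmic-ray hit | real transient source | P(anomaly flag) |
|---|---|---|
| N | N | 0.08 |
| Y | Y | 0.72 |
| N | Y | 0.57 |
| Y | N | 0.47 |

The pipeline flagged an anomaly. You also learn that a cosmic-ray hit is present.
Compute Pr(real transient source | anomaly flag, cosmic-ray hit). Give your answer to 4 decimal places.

Pr(real transient source | anomaly flag, cosmic-ray hit) ≈ 0.4300

P(anomaly flag | cosmic-ray hit) = 0.47·0.67 + 0.72·0.33 = 0.314900 + 0.237600 = 0.552500
The real transient source-present share is 0.72·0.33 = 0.237600.
P(real transient source | anomaly flag, cosmic-ray hit) = 0.237600 / 0.552500 ≈ 0.4300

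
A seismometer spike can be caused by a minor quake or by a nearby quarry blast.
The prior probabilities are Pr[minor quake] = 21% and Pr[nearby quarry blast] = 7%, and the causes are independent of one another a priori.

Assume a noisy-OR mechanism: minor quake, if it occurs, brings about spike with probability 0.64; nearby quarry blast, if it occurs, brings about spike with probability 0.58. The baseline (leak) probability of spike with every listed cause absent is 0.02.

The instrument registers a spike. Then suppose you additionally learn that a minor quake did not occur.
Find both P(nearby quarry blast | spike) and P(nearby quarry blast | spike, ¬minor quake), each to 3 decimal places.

Under noisy-OR, P(spike | causes) = 1 − (1−0.02)·∏(1−qᵢ) over the active causes.
P(spike) = 0.02*0.79*0.93 + 0.5884*0.79*0.07 + 0.6472*0.21*0.93 + 0.851824*0.21*0.07 = 0.014694 + 0.032539 + 0.126398 + 0.012522 = 0.186153
The nearby quarry blast-present share is 0.032539 + 0.012522 = 0.045061.
P(nearby quarry blast | spike) = 0.045061 / 0.186153 ≈ 0.242

Now condition on the additional information:
P(spike | ¬minor quake) = 0.02×0.93 + 0.5884×0.07 = 0.018600 + 0.041188 = 0.059788
Restricting to configurations with nearby quarry blast present: 0.5884×0.07 = 0.041188.
Hence the posterior is 0.041188/0.059788 ≈ 0.689.
With minor quake excluded, nearby quarry blast must carry more of the explanatory weight for the spike.

P(nearby quarry blast | spike) ≈ 0.242; P(nearby quarry blast | spike, ¬minor quake) ≈ 0.689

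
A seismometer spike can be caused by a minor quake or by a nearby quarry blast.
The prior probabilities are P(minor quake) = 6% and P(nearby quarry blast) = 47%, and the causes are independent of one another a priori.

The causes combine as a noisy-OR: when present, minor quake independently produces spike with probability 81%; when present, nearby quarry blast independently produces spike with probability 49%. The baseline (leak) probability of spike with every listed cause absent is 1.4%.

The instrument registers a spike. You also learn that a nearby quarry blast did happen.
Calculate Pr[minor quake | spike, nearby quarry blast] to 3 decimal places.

Under noisy-OR, P(spike | causes) = 1 − (1−0.014)·∏(1−qᵢ) over the active causes.
Enumerate both values of minor quake and weight by the priors:
  P(spike | nearby quarry blast) = 0.49714*0.94 + 0.904457*0.06
        = 0.467312 + 0.054267 = 0.521579
The terms with minor quake present sum to 0.054267, so
  P(minor quake | spike, nearby quarry blast) = 0.054267 / 0.521579 ≈ 0.104

Pr[minor quake | spike, nearby quarry blast] ≈ 0.104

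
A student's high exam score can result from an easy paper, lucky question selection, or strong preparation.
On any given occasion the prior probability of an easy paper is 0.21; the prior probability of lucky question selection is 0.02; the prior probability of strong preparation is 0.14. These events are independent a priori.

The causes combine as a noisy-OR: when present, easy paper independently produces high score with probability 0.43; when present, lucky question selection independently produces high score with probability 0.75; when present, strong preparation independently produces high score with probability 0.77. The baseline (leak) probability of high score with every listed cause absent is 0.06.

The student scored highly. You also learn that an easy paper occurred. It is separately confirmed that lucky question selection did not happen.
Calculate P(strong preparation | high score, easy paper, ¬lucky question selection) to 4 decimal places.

Under noisy-OR, P(high score | causes) = 1 − (1−0.06)·∏(1−qᵢ) over the active causes.
Weight on strong preparation=true, given the evidence: 0.876766×0.14 = 0.122747
Denominator P(high score | easy paper, ¬lucky question selection): 0.4642×0.86 + 0.876766×0.14 = 0.521959
Posterior = 0.122747 / 0.521959 ≈ 0.2352

P(strong preparation | high score, easy paper, ¬lucky question selection) ≈ 0.2352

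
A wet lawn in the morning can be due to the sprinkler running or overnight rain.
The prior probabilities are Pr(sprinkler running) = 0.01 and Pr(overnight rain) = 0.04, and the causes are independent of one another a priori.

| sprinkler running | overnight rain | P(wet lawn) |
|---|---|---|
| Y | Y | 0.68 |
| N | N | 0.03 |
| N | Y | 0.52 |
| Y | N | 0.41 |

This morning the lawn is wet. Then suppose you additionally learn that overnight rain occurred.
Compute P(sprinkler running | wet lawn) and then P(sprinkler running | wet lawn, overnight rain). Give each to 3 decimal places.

P(wet lawn) = 0.03·0.99·0.96 + 0.52·0.99·0.04 + 0.41·0.01·0.96 + 0.68·0.01·0.04 = 0.028512 + 0.020592 + 0.003936 + 0.000272 = 0.053312
Restricting to configurations with sprinkler running present: 0.003936 + 0.000272 = 0.004208.
Hence the posterior is 0.004208/0.053312 ≈ 0.079.

Now condition on the additional information:
P(wet lawn | overnight rain) = 0.52·0.99 + 0.68·0.01 = 0.514800 + 0.006800 = 0.521600
Of this, 0.006800 comes from 0.68·0.01 (the sprinkler running=true cases).
P(sprinkler running | wet lawn, overnight rain) = 0.006800 / 0.521600 ≈ 0.013

P(sprinkler running | wet lawn) ≈ 0.079; P(sprinkler running | wet lawn, overnight rain) ≈ 0.013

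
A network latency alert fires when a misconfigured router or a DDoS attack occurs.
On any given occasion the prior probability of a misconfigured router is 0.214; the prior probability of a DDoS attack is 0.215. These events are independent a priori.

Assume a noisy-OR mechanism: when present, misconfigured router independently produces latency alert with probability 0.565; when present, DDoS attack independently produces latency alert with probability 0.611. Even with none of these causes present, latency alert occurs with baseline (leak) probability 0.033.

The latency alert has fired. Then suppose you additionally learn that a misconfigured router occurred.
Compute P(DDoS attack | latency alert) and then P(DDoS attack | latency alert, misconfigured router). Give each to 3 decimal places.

Under noisy-OR, P(latency alert | causes) = 1 − (1−0.033)·∏(1−qᵢ) over the active causes.
P(latency alert) = 0.033*0.786*0.785 + 0.623837*0.786*0.215 + 0.579355*0.214*0.785 + 0.836369*0.214*0.215 = 0.020361 + 0.105422 + 0.097326 + 0.038481 = 0.261590
Of this, 0.143903 comes from 0.105422 + 0.038481 (the DDoS attack=true cases).
P(DDoS attack | latency alert) = 0.143903 / 0.261590 ≈ 0.550

Now also conditioning on misconfigured router=true:
By total probability over both values of DDoS attack:
  P(latency alert | misconfigured router) = 0.579355·0.785 + 0.836369·0.215
        = 0.454794 + 0.179819 = 0.634613
Keeping only the DDoS attack-present terms gives 0.179819, so
  P(DDoS attack | latency alert, misconfigured router) = 0.179819 / 0.634613 ≈ 0.283

P(DDoS attack | latency alert) ≈ 0.550; P(DDoS attack | latency alert, misconfigured router) ≈ 0.283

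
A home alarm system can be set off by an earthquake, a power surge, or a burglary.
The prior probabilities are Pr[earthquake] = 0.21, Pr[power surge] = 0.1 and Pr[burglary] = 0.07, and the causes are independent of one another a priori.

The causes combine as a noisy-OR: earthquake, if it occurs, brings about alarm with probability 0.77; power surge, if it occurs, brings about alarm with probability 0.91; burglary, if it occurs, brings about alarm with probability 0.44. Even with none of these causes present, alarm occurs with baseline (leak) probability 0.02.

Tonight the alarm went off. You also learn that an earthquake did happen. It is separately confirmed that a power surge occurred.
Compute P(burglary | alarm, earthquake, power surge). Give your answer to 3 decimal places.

P(burglary | alarm, earthquake, power surge) ≈ 0.071

Under noisy-OR, P(alarm | causes) = 1 − (1−0.02)·∏(1−qᵢ) over the active causes.
P(alarm | earthquake, power surge) = 0.979714·0.93 + 0.98864·0.07 = 0.911134 + 0.069205 = 0.980339
Restricting to configurations with burglary present: 0.98864·0.07 = 0.069205.
P(burglary | alarm, earthquake, power surge) = 0.069205 / 0.980339 ≈ 0.071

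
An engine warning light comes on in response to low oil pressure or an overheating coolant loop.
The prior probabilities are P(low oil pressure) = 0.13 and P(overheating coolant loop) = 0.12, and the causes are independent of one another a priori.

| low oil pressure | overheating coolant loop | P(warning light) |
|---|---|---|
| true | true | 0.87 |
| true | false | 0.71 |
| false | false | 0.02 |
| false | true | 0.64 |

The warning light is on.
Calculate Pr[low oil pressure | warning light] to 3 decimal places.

Pr[low oil pressure | warning light] ≈ 0.536

For the numerator, keep only low oil pressure=true terms: 0.081224 + 0.013572 = 0.094796
Normalizer over all consistent configurations: 0.02×0.87×0.88 + 0.64×0.87×0.12 + 0.71×0.13×0.88 + 0.87×0.13×0.12 = 0.176924
Posterior = 0.094796 / 0.176924 ≈ 0.536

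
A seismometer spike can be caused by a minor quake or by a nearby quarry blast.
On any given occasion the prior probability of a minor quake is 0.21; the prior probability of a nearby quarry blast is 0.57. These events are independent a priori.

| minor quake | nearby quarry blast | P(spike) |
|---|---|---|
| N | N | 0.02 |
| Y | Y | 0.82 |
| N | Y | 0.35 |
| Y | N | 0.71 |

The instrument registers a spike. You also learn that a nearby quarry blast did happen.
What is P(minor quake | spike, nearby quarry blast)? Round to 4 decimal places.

P(spike | nearby quarry blast) = 0.35×0.79 + 0.82×0.21 = 0.276500 + 0.172200 = 0.448700
Of this, 0.172200 comes from 0.82×0.21 (the minor quake=true cases).
So P(minor quake | spike, nearby quarry blast) = 0.172200/0.448700 ≈ 0.3838.

P(minor quake | spike, nearby quarry blast) ≈ 0.3838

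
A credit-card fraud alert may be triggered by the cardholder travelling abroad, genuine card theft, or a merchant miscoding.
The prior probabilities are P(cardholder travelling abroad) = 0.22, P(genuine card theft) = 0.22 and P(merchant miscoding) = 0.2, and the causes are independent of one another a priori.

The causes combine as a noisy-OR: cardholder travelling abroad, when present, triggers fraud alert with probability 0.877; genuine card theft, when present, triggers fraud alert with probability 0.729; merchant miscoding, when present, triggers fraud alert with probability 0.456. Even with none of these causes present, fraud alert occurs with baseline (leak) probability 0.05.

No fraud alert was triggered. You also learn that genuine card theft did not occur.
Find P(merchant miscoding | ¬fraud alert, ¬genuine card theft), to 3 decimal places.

P(merchant miscoding | ¬fraud alert, ¬genuine card theft) ≈ 0.120

Under noisy-OR, P(fraud alert | causes) = 1 − (1−0.05)·∏(1−qᵢ) over the active causes.
Enumerate the 4 (cardholder travelling abroad, merchant miscoding) configurations and weight by the priors:
  P(¬fraud alert | ¬genuine card theft) = 0.95*0.78*0.8 + 0.5168*0.78*0.2 + 0.11685*0.22*0.8 + 0.063566*0.22*0.2
        = 0.592800 + 0.080621 + 0.020566 + 0.002797 = 0.696784
The terms with merchant miscoding present sum to 0.083418, so
  P(merchant miscoding | ¬fraud alert, ¬genuine card theft) = 0.083418 / 0.696784 ≈ 0.120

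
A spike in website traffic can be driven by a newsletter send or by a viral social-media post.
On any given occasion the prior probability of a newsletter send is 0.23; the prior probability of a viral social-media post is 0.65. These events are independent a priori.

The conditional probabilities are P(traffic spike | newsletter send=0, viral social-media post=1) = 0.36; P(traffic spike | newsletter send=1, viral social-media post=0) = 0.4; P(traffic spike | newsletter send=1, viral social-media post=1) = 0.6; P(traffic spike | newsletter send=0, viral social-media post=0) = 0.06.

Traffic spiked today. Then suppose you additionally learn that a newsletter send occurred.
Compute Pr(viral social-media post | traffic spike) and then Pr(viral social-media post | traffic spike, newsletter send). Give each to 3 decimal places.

For the numerator, keep only viral social-media post=true terms: 0.180180 + 0.089700 = 0.269880
The normalizing constant is 0.06·0.77·0.35 + 0.36·0.77·0.65 + 0.4·0.23·0.35 + 0.6·0.23·0.65 = 0.318250
P(viral social-media post | traffic spike) = 0.269880/0.318250 ≈ 0.848

Now condition on the additional information:
P(traffic spike | newsletter send) = 0.4*0.35 + 0.6*0.65 = 0.140000 + 0.390000 = 0.530000
Restricting to configurations with viral social-media post present: 0.6*0.65 = 0.390000.
So P(viral social-media post | traffic spike, newsletter send) = 0.390000/0.530000 ≈ 0.736.
Conditioning on newsletter send lowers the posterior on viral social-media post: the classic explaining-away effect in a common-effect structure.

Pr(viral social-media post | traffic spike) ≈ 0.848; Pr(viral social-media post | traffic spike, newsletter send) ≈ 0.736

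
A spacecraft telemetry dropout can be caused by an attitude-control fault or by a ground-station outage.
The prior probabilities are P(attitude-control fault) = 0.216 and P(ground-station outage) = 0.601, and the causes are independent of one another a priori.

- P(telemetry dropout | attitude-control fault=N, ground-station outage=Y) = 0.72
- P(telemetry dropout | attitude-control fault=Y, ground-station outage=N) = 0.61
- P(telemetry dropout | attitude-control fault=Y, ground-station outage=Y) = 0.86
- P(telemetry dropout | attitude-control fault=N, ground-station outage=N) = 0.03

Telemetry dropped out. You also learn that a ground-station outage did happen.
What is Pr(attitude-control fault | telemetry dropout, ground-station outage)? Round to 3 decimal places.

By total probability over both values of attitude-control fault:
  P(telemetry dropout | ground-station outage) = 0.72·0.784 + 0.86·0.216
        = 0.564480 + 0.185760 = 0.750240
The terms with attitude-control fault present sum to 0.185760, so
  P(attitude-control fault | telemetry dropout, ground-station outage) = 0.185760 / 0.750240 ≈ 0.248

Pr(attitude-control fault | telemetry dropout, ground-station outage) ≈ 0.248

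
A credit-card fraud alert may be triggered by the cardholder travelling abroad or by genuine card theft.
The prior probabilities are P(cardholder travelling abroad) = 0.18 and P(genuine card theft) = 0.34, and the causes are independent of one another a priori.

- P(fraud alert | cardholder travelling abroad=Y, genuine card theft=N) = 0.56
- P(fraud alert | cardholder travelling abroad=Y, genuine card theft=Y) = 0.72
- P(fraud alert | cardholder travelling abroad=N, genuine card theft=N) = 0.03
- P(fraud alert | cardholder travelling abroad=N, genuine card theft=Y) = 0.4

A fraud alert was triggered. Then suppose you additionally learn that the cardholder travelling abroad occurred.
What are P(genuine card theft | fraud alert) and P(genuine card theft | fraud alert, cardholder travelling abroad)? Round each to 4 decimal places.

P(genuine card theft | fraud alert) ≈ 0.6528; P(genuine card theft | fraud alert, cardholder travelling abroad) ≈ 0.3984

P(fraud alert) = 0.03*0.82*0.66 + 0.4*0.82*0.34 + 0.56*0.18*0.66 + 0.72*0.18*0.34 = 0.016236 + 0.111520 + 0.066528 + 0.044064 = 0.238348
Restricting to configurations with genuine card theft present: 0.111520 + 0.044064 = 0.155584.
Hence the posterior is 0.155584/0.238348 ≈ 0.6528.

Now condition on the additional information:
Numerator (weight on configurations with genuine card theft): 0.72*0.34 = 0.244800
Normalizer over all consistent configurations: 0.56*0.66 + 0.72*0.34 = 0.614400
Posterior = 0.244800 / 0.614400 ≈ 0.3984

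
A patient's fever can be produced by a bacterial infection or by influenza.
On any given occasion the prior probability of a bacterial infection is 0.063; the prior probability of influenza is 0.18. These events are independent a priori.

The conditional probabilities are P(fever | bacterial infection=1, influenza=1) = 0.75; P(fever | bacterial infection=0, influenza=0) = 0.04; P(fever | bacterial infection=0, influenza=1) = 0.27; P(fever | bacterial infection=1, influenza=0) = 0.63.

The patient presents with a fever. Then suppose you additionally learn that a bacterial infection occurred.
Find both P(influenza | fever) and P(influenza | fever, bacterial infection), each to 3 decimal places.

P(influenza | fever) ≈ 0.461; P(influenza | fever, bacterial infection) ≈ 0.207

Sum P(fever|·) weighted by the priors over the 4 (bacterial infection, influenza) configurations:
  P(fever) = 0.04×0.937×0.82 + 0.27×0.937×0.18 + 0.63×0.063×0.82 + 0.75×0.063×0.18
        = 0.030734 + 0.045538 + 0.032546 + 0.008505 = 0.117323
The terms with influenza present sum to 0.054043, so
  P(influenza | fever) = 0.054043 / 0.117323 ≈ 0.461

Now condition on the additional information:
Numerator (weight on configurations with influenza): 0.75×0.18 = 0.135000
Normalizer over all consistent configurations: 0.63×0.82 + 0.75×0.18 = 0.651600
Posterior = 0.135000 / 0.651600 ≈ 0.207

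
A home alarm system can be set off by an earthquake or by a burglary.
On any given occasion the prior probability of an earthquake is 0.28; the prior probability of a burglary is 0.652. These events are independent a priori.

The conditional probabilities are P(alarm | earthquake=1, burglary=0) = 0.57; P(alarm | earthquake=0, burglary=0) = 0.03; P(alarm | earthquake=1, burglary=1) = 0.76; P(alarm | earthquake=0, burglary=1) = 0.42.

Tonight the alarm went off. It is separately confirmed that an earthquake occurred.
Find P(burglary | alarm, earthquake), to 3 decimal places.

P(alarm | earthquake) = 0.57·0.348 + 0.76·0.652 = 0.198360 + 0.495520 = 0.693880
The burglary-present share is 0.76·0.652 = 0.495520.
So P(burglary | alarm, earthquake) = 0.495520/0.693880 ≈ 0.714.

P(burglary | alarm, earthquake) ≈ 0.714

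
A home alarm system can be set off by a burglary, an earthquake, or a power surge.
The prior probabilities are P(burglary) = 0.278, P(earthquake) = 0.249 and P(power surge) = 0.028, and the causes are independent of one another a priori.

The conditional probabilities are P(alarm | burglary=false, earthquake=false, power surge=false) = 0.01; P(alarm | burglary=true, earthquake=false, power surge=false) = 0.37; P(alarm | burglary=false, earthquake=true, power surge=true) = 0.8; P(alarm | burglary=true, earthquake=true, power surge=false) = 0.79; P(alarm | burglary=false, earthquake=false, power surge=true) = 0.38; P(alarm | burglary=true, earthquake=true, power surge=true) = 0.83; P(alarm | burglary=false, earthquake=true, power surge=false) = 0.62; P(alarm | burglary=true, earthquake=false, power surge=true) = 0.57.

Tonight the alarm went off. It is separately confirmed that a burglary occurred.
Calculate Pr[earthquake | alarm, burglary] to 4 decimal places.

For the numerator, keep only earthquake=true terms: 0.191202 + 0.005787 = 0.196989
Denominator P(alarm | burglary): 0.37*0.751*0.972 + 0.57*0.751*0.028 + 0.79*0.249*0.972 + 0.83*0.249*0.028 = 0.479065
Posterior = 0.196989 / 0.479065 ≈ 0.4112

Pr[earthquake | alarm, burglary] ≈ 0.4112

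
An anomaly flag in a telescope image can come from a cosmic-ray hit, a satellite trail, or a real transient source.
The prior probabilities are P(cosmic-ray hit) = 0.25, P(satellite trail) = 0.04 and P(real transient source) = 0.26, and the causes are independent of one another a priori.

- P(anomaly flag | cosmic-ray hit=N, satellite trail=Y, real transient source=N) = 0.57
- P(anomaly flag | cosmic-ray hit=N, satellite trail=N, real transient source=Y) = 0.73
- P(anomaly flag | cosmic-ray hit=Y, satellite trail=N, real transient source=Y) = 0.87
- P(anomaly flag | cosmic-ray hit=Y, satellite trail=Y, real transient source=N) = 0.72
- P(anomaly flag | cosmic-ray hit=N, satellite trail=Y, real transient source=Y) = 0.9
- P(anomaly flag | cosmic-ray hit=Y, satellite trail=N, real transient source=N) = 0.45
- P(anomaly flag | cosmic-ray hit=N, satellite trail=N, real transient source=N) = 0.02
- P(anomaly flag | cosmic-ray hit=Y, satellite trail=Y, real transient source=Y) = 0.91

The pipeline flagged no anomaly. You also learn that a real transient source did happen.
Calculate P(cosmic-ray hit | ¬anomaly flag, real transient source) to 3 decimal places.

P(cosmic-ray hit | ¬anomaly flag, real transient source) ≈ 0.140

For the numerator, keep only cosmic-ray hit=true terms: 0.031200 + 0.000900 = 0.032100
Normalizer over all consistent configurations: 0.27×0.75×0.96 + 0.1×0.75×0.04 + 0.13×0.25×0.96 + 0.09×0.25×0.04 = 0.229500
P(cosmic-ray hit | ¬anomaly flag, real transient source) = 0.032100/0.229500 ≈ 0.140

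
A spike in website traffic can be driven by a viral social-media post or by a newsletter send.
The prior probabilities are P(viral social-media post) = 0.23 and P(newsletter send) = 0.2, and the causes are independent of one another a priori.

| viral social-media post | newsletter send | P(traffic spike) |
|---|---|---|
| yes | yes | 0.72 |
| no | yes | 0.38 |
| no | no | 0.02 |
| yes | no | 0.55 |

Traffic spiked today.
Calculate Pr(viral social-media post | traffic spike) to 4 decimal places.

Sum P(traffic spike|·) weighted by the priors over the 4 (viral social-media post, newsletter send) configurations:
  P(traffic spike) = 0.02×0.77×0.8 + 0.38×0.77×0.2 + 0.55×0.23×0.8 + 0.72×0.23×0.2
        = 0.012320 + 0.058520 + 0.101200 + 0.033120 = 0.205160
The terms with viral social-media post present sum to 0.134320, so
  P(viral social-media post | traffic spike) = 0.134320 / 0.205160 ≈ 0.6547

Pr(viral social-media post | traffic spike) ≈ 0.6547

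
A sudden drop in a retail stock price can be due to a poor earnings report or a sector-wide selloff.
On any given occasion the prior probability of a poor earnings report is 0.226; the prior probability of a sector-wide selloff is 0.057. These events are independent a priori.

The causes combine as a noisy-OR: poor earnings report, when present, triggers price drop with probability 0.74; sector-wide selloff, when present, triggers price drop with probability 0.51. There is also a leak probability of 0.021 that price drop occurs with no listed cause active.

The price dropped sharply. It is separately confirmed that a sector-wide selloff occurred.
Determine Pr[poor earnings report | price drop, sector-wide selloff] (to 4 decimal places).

Pr[poor earnings report | price drop, sector-wide selloff] ≈ 0.3294

Under noisy-OR, P(price drop | causes) = 1 − (1−0.021)·∏(1−qᵢ) over the active causes.
P(price drop | sector-wide selloff) = 0.52029·0.774 + 0.875275·0.226 = 0.402704 + 0.197812 = 0.600516
The poor earnings report-present share is 0.875275·0.226 = 0.197812.
So P(poor earnings report | price drop, sector-wide selloff) = 0.197812/0.600516 ≈ 0.3294.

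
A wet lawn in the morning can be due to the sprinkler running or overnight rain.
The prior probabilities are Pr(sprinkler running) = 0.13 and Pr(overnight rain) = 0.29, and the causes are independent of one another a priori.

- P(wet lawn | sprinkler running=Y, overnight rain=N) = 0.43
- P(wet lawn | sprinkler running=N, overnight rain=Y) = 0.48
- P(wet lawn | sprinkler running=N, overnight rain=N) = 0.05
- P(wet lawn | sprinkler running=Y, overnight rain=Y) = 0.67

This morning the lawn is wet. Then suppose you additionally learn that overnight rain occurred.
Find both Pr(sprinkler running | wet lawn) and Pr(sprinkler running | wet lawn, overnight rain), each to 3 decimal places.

Numerator (weight on configurations with sprinkler running): 0.039689 + 0.025259 = 0.064948
Denominator P(wet lawn): 0.05×0.87×0.71 + 0.48×0.87×0.29 + 0.43×0.13×0.71 + 0.67×0.13×0.29 = 0.216937
P(sprinkler running | wet lawn) = 0.064948/0.216937 ≈ 0.299

Now also conditioning on overnight rain=true:
Numerator (weight on configurations with sprinkler running): 0.67×0.13 = 0.087100
Normalizer over all consistent configurations: 0.48×0.87 + 0.67×0.13 = 0.504700
P(sprinkler running | wet lawn, overnight rain) = 0.087100/0.504700 ≈ 0.173
— overnight rain explains away the evidence for sprinkler running.

Pr(sprinkler running | wet lawn) ≈ 0.299; Pr(sprinkler running | wet lawn, overnight rain) ≈ 0.173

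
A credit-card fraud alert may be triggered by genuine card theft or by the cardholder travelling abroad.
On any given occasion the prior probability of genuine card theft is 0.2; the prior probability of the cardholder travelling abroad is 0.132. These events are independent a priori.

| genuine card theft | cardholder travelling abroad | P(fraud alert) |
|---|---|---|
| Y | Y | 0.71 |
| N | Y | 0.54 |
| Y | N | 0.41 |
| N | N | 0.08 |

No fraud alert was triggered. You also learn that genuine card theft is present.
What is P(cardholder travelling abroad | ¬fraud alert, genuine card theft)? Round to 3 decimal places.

P(cardholder travelling abroad | ¬fraud alert, genuine card theft) ≈ 0.070

By total probability over both values of cardholder travelling abroad:
  P(¬fraud alert | genuine card theft) = 0.59×0.868 + 0.29×0.132
        = 0.512120 + 0.038280 = 0.550400
Configurations with cardholder travelling abroad contribute 0.038280, so
  P(cardholder travelling abroad | ¬fraud alert, genuine card theft) = 0.038280 / 0.550400 ≈ 0.070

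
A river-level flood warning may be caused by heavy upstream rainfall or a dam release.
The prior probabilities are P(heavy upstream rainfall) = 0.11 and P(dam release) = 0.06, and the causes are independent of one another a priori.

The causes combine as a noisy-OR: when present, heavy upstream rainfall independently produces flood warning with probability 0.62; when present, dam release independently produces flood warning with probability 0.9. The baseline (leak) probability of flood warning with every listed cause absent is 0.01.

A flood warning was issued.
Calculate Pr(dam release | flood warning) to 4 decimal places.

Pr(dam release | flood warning) ≈ 0.4277

Under noisy-OR, P(flood warning | causes) = 1 − (1−0.01)·∏(1−qᵢ) over the active causes.
P(flood warning) = 0.01×0.89×0.94 + 0.901×0.89×0.06 + 0.6238×0.11×0.94 + 0.96238×0.11×0.06 = 0.008366 + 0.048113 + 0.064501 + 0.006352 = 0.127332
Of this, 0.054465 comes from 0.048113 + 0.006352 (the dam release=true cases).
So P(dam release | flood warning) = 0.054465/0.127332 ≈ 0.4277.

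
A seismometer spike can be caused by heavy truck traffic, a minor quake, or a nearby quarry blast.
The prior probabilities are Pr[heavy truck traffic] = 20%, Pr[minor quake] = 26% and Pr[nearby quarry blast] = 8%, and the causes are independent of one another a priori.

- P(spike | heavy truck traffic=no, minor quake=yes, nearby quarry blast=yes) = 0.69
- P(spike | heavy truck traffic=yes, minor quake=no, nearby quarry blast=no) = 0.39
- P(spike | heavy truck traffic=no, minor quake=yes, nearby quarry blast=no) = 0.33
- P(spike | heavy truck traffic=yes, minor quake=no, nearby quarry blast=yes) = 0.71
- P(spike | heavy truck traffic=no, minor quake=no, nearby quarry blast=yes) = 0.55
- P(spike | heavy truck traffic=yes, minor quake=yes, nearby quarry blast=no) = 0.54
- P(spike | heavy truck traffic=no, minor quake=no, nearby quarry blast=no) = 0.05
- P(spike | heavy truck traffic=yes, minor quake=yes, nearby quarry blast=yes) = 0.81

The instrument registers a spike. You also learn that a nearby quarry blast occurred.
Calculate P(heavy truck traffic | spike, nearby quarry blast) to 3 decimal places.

By total probability over the 4 (heavy truck traffic, minor quake) configurations:
  P(spike | nearby quarry blast) = 0.55×0.8×0.74 + 0.69×0.8×0.26 + 0.71×0.2×0.74 + 0.81×0.2×0.26
        = 0.325600 + 0.143520 + 0.105080 + 0.042120 = 0.616320
The terms with heavy truck traffic present sum to 0.147200, so
  P(heavy truck traffic | spike, nearby quarry blast) = 0.147200 / 0.616320 ≈ 0.239

P(heavy truck traffic | spike, nearby quarry blast) ≈ 0.239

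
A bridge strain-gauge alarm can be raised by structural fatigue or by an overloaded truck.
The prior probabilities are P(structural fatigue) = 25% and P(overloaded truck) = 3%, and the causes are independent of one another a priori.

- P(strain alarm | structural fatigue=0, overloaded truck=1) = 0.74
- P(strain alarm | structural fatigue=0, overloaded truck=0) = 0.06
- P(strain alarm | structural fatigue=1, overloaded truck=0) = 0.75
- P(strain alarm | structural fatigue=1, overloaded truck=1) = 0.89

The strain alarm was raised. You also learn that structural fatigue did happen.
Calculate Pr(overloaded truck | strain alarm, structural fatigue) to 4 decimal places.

Sum P(strain alarm|·) weighted by the priors over both values of overloaded truck:
  P(strain alarm | structural fatigue) = 0.75×0.97 + 0.89×0.03
        = 0.727500 + 0.026700 = 0.754200
Configurations with overloaded truck contribute 0.026700, so
  P(overloaded truck | strain alarm, structural fatigue) = 0.026700 / 0.754200 ≈ 0.0354

Pr(overloaded truck | strain alarm, structural fatigue) ≈ 0.0354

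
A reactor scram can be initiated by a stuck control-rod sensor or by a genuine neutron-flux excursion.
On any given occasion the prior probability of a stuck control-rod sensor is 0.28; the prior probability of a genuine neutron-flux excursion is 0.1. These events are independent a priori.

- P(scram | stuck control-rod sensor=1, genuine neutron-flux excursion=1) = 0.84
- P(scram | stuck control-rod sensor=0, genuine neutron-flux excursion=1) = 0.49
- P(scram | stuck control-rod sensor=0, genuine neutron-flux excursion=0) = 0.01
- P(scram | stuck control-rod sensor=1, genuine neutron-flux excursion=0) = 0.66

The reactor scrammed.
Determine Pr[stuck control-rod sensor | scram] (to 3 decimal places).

Pr[stuck control-rod sensor | scram] ≈ 0.820

For the numerator, keep only stuck control-rod sensor=true terms: 0.166320 + 0.023520 = 0.189840
The normalizing constant is 0.01*0.72*0.9 + 0.49*0.72*0.1 + 0.66*0.28*0.9 + 0.84*0.28*0.1 = 0.231600
Posterior = 0.189840 / 0.231600 ≈ 0.820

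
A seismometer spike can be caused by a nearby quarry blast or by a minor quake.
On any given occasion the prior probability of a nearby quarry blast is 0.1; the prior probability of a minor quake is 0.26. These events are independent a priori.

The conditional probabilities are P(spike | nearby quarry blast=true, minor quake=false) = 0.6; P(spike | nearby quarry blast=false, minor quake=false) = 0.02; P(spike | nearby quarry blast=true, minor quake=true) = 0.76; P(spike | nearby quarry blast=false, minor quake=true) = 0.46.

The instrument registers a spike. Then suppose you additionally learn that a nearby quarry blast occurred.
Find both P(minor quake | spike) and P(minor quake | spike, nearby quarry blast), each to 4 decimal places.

Sum P(spike|·) weighted by the priors over the 4 (nearby quarry blast, minor quake) configurations:
  P(spike) = 0.02×0.9×0.74 + 0.46×0.9×0.26 + 0.6×0.1×0.74 + 0.76×0.1×0.26
        = 0.013320 + 0.107640 + 0.044400 + 0.019760 = 0.185120
Keeping only the minor quake-present terms gives 0.127400, so
  P(minor quake | spike) = 0.127400 / 0.185120 ≈ 0.6882

Now condition on the additional information:
Weight on minor quake=true, given the evidence: 0.76·0.26 = 0.197600
Denominator P(spike | nearby quarry blast): 0.6·0.74 + 0.76·0.26 = 0.641600
Posterior = 0.197600 / 0.641600 ≈ 0.3080
This is intercausal reasoning (explaining away): once nearby quarry blast accounts for the spike, minor quake becomes less likely.

P(minor quake | spike) ≈ 0.6882; P(minor quake | spike, nearby quarry blast) ≈ 0.3080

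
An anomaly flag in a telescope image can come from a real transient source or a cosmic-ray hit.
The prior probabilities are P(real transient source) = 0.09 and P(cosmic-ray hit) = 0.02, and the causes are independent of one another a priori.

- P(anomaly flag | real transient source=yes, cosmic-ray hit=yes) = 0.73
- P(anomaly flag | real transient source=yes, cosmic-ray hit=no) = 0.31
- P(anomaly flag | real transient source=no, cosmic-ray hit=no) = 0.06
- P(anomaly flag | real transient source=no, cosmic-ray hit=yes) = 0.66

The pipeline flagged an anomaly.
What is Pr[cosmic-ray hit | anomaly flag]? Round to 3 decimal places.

Pr[cosmic-ray hit | anomaly flag] ≈ 0.142

Numerator (weight on configurations with cosmic-ray hit): 0.012012 + 0.001314 = 0.013326
Normalizer over all consistent configurations: 0.06×0.91×0.98 + 0.66×0.91×0.02 + 0.31×0.09×0.98 + 0.73×0.09×0.02 = 0.094176
P(cosmic-ray hit | anomaly flag) = 0.013326/0.094176 ≈ 0.142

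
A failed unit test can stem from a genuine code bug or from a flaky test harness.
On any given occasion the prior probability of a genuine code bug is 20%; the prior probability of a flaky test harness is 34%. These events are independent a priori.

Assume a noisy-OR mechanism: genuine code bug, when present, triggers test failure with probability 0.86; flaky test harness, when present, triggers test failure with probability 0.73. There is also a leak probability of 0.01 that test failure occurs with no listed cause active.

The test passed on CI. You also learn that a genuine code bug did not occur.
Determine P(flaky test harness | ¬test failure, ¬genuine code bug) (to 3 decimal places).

P(flaky test harness | ¬test failure, ¬genuine code bug) ≈ 0.122

Under noisy-OR, P(test failure | causes) = 1 − (1−0.01)·∏(1−qᵢ) over the active causes.
Enumerate both values of flaky test harness and weight by the priors:
  P(¬test failure | ¬genuine code bug) = 0.99×0.66 + 0.2673×0.34
        = 0.653400 + 0.090882 = 0.744282
Configurations with flaky test harness contribute 0.090882, so
  P(flaky test harness | ¬test failure, ¬genuine code bug) = 0.090882 / 0.744282 ≈ 0.122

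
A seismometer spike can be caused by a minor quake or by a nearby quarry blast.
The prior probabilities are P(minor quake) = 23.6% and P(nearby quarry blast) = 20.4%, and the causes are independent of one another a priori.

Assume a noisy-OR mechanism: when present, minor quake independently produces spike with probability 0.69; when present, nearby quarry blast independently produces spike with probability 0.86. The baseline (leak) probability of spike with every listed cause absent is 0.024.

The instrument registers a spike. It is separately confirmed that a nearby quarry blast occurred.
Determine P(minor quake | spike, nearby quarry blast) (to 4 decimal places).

P(minor quake | spike, nearby quarry blast) ≈ 0.2552

Under noisy-OR, P(spike | causes) = 1 − (1−0.024)·∏(1−qᵢ) over the active causes.
P(spike | nearby quarry blast) = 0.86336×0.764 + 0.957642×0.236 = 0.659607 + 0.226004 = 0.885611
Of this, 0.226004 comes from 0.957642×0.236 (the minor quake=true cases).
Hence the posterior is 0.226004/0.885611 ≈ 0.2552.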